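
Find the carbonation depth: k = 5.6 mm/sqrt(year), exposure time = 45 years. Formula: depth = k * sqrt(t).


depth = k * sqrt(t)
= 5.6 * sqrt(45)
= 37.57 mm

37.57


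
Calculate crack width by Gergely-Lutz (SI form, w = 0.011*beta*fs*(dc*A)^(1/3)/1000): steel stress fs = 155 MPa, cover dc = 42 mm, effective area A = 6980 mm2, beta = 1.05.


w = 0.011 * beta * fs * (dc * A)^(1/3) / 1000
= 0.011 * 1.05 * 155 * (42 * 6980)^(1/3) / 1000
= 0.119 mm

0.119


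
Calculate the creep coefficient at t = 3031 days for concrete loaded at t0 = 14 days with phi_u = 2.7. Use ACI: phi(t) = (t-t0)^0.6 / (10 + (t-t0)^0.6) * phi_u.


dt = 3031 - 14 = 3017
phi = 3017^0.6 / (10 + 3017^0.6) * 2.7
= 2.496

2.496


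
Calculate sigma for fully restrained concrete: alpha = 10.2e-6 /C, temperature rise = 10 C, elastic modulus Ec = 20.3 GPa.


sigma = alpha * dT * Ec
= 10.2e-6 * 10 * 20.3 * 1000
= 2.071 MPa

2.071


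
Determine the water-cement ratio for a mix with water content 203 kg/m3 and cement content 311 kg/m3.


w/c = water / cement
w/c = 203 / 311 = 0.653

0.653


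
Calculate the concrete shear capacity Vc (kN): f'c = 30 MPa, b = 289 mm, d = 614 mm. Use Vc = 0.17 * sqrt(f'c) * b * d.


Vc = 0.17 * sqrt(30) * 289 * 614 / 1000
= 165.23 kN

165.23


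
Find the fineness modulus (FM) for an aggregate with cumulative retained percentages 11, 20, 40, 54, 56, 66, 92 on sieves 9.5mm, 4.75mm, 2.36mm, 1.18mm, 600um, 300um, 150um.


FM = sum(cumulative % retained) / 100
= 339 / 100
= 3.39

3.39


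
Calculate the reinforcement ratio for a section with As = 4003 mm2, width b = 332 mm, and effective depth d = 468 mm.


rho = As / (b * d)
= 4003 / (332 * 468)
= 0.0258

0.0258


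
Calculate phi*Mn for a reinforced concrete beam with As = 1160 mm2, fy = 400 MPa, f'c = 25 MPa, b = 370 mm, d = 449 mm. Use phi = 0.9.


a = As * fy / (0.85 * f'c * b)
= 1160 * 400 / (0.85 * 25 * 370)
= 59.0143 mm
Mn = As * fy * (d - a/2) / 10^6
= 194.6447 kN-m
phi*Mn = 0.9 * 194.6447 = 175.18 kN-m

175.18


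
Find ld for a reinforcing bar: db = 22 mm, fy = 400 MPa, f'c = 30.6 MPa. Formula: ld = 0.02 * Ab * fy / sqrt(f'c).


Ab = pi * 22^2 / 4 = 380.133 mm2
ld = 0.02 * 380.133 * 400 / sqrt(30.6)
= 549.7 mm

549.7


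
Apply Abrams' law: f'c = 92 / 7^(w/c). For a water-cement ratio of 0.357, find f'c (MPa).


f'c = 92 / 7^0.357
= 92 / 2.003
= 45.93 MPa

45.93


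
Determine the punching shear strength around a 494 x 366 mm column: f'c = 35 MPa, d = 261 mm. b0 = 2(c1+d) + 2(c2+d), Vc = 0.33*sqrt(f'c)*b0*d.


b0 = 2*(494 + 261) + 2*(366 + 261) = 2764 mm
Vc = 0.33 * sqrt(35) * 2764 * 261 / 1000
= 1408.4 kN

1408.4


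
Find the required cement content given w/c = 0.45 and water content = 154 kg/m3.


Cement = water / (w/c)
= 154 / 0.45
= 342.2 kg/m3

342.2


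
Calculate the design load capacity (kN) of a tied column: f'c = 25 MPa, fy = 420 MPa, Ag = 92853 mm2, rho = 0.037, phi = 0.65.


Ast = rho * Ag = 0.037 * 92853 = 3435.561 mm2
phi*Pn = 0.65 * 0.80 * (0.85 * 25 * (92853 - 3435.561) + 420 * 3435.561) / 1000
= 1738.39 kN

1738.39


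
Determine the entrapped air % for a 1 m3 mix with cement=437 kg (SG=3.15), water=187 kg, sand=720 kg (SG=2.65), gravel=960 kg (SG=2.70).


Vol cement = 437 / (3.15 * 1000) = 0.13873 m3
Vol water = 187 / 1000 = 0.187 m3
Vol sand = 720 / (2.65 * 1000) = 0.271698 m3
Vol gravel = 960 / (2.70 * 1000) = 0.355556 m3
Total solid + water volume = 0.952984 m3
Air = (1 - 0.952984) * 100 = 4.7%

4.7


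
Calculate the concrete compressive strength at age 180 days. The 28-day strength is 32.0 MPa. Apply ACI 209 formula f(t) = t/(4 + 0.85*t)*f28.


f(180) = 180 / (4 + 0.85 * 180) * 32.0
= 180 / 157.0 * 32.0
= 36.69 MPa

36.69


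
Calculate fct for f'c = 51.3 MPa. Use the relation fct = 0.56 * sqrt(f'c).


fct = 0.56 * sqrt(51.3)
= 0.56 * 7.162
= 4.011 MPa

4.011


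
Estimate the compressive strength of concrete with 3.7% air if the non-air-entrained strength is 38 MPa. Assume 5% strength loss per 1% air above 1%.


Strength loss = (3.7 - 1) * 5 = 13.5%
f'c = 38 * (1 - 13.5/100)
= 32.87 MPa

32.87


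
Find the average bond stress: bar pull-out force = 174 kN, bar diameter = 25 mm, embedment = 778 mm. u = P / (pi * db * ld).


u = P / (pi * db * ld)
= 174 * 1000 / (pi * 25 * 778)
= 2.848 MPa

2.848


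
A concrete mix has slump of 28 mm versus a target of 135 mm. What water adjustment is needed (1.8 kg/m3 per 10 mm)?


Difference = 135 - 28 = 107 mm
Water adjustment = 107 * 1.8 / 10 = 19.3 kg/m3

19.3


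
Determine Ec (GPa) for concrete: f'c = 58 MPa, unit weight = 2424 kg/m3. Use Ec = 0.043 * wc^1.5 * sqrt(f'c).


Ec = 0.043 * 2424^1.5 * sqrt(58) / 1000
= 39.08 GPa

39.08


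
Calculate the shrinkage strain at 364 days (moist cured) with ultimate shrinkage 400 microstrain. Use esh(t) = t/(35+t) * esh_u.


esh(364) = 364 / (35 + 364) * 400
= 364 / 399 * 400
= 364.9 microstrain

364.9


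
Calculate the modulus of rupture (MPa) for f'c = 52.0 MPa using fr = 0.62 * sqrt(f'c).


fr = 0.62 * sqrt(52.0)
= 4.471 MPa

4.471


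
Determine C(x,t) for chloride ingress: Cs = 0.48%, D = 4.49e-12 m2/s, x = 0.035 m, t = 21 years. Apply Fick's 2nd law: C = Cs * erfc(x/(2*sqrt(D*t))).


t_seconds = 21 * 365.25 * 24 * 3600 = 662709600.0 s
arg = 0.035 / (2 * sqrt(4.49e-12 * 662709600.0))
= 0.3208
erfc(0.3208) = 0.65
C = 0.48 * 0.65 = 0.312%

0.312


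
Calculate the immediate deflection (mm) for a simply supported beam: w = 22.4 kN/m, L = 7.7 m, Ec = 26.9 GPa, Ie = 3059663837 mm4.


Convert: L = 7.7 m = 7700 mm, Ec = 26.9 GPa = 26900 MPa
delta = 5 * 22.4 * 7700^4 / (384 * 26900 * 3059663837)
= 12.46 mm

12.46


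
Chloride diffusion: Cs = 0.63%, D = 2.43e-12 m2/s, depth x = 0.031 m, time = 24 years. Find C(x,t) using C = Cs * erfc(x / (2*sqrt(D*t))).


t_seconds = 24 * 365.25 * 24 * 3600 = 757382400.0 s
arg = 0.031 / (2 * sqrt(2.43e-12 * 757382400.0))
= 0.3613
erfc(0.3613) = 0.6094
C = 0.63 * 0.6094 = 0.3839%

0.3839


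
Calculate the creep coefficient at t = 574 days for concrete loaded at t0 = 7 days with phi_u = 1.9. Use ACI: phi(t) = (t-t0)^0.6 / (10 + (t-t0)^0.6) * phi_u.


dt = 574 - 7 = 567
phi = 567^0.6 / (10 + 567^0.6) * 1.9
= 1.554

1.554


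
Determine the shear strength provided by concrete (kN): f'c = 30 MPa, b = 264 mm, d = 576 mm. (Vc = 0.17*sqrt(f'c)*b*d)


Vc = 0.17 * sqrt(30) * 264 * 576 / 1000
= 141.59 kN

141.59


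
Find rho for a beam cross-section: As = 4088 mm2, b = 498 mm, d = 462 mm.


rho = As / (b * d)
= 4088 / (498 * 462)
= 0.0178

0.0178


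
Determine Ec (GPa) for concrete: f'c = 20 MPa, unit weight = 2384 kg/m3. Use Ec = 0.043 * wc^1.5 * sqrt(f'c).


Ec = 0.043 * 2384^1.5 * sqrt(20) / 1000
= 22.38 GPa

22.38


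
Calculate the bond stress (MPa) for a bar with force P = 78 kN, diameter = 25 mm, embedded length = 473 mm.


u = P / (pi * db * ld)
= 78 * 1000 / (pi * 25 * 473)
= 2.1 MPa

2.1


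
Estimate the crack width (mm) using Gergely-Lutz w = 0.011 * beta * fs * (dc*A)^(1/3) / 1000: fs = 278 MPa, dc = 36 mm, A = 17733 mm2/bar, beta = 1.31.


w = 0.011 * beta * fs * (dc * A)^(1/3) / 1000
= 0.011 * 1.31 * 278 * (36 * 17733)^(1/3) / 1000
= 0.345 mm

0.345


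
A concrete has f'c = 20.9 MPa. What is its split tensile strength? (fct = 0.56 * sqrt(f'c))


fct = 0.56 * sqrt(20.9)
= 0.56 * 4.572
= 2.56 MPa

2.56


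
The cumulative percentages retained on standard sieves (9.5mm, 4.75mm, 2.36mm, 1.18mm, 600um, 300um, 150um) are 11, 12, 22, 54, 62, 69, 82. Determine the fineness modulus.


FM = sum(cumulative % retained) / 100
= 312 / 100
= 3.12

3.12


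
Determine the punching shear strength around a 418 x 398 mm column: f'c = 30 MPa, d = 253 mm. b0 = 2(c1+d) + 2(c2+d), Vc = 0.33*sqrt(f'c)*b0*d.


b0 = 2*(418 + 253) + 2*(398 + 253) = 2644 mm
Vc = 0.33 * sqrt(30) * 2644 * 253 / 1000
= 1209.08 kN

1209.08


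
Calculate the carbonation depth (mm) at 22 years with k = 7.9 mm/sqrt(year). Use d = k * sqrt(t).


depth = k * sqrt(t)
= 7.9 * sqrt(22)
= 37.05 mm

37.05


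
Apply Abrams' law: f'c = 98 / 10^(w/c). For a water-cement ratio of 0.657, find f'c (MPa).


f'c = 98 / 10^0.657
= 98 / 4.539
= 21.59 MPa

21.59


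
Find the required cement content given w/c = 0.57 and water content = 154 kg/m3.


Cement = water / (w/c)
= 154 / 0.57
= 270.2 kg/m3

270.2


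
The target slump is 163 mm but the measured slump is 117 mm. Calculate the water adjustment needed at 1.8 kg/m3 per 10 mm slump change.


Difference = 163 - 117 = 46 mm
Water adjustment = 46 * 1.8 / 10 = 8.3 kg/m3

8.3


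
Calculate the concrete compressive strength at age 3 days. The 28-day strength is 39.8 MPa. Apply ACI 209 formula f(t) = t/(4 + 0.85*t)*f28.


f(3) = 3 / (4 + 0.85 * 3) * 39.8
= 3 / 6.55 * 39.8
= 18.23 MPa

18.23


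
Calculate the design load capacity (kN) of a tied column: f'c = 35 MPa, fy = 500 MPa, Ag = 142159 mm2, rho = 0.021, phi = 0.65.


Ast = rho * Ag = 0.021 * 142159 = 2985.339 mm2
phi*Pn = 0.65 * 0.80 * (0.85 * 35 * (142159 - 2985.339) + 500 * 2985.339) / 1000
= 2929.2 kN

2929.2


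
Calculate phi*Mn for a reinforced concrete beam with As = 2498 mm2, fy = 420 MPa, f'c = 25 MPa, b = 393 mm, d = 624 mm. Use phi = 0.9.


a = As * fy / (0.85 * f'c * b)
= 2498 * 420 / (0.85 * 25 * 393)
= 125.6291 mm
Mn = As * fy * (d - a/2) / 10^6
= 588.7733 kN-m
phi*Mn = 0.9 * 588.7733 = 529.9 kN-m

529.9


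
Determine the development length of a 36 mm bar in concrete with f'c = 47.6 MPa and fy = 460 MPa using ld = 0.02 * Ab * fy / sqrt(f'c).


Ab = pi * 36^2 / 4 = 1017.876 mm2
ld = 0.02 * 1017.876 * 460 / sqrt(47.6)
= 1357.3 mm

1357.3


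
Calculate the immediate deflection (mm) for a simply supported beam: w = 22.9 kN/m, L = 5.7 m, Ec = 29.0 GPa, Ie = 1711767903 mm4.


Convert: L = 5.7 m = 5700 mm, Ec = 29.0 GPa = 29000 MPa
delta = 5 * 22.9 * 5700^4 / (384 * 29000 * 1711767903)
= 6.34 mm

6.34


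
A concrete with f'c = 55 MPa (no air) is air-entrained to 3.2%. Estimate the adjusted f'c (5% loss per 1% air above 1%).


Strength loss = (3.2 - 1) * 5 = 11.0%
f'c = 55 * (1 - 11.0/100)
= 48.95 MPa

48.95


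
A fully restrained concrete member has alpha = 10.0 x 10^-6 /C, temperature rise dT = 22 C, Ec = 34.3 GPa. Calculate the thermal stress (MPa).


sigma = alpha * dT * Ec
= 10.0e-6 * 22 * 34.3 * 1000
= 7.546 MPa

7.546


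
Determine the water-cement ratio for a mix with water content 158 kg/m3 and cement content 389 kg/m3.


w/c = water / cement
w/c = 158 / 389 = 0.406

0.406


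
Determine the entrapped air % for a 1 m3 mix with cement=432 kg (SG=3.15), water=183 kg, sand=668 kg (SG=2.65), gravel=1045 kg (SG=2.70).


Vol cement = 432 / (3.15 * 1000) = 0.137143 m3
Vol water = 183 / 1000 = 0.183 m3
Vol sand = 668 / (2.65 * 1000) = 0.252075 m3
Vol gravel = 1045 / (2.70 * 1000) = 0.387037 m3
Total solid + water volume = 0.959255 m3
Air = (1 - 0.959255) * 100 = 4.07%

4.07


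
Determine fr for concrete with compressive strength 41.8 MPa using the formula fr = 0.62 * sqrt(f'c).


fr = 0.62 * sqrt(41.8)
= 4.008 MPa

4.008


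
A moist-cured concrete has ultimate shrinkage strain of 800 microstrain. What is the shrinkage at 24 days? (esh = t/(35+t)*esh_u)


esh(24) = 24 / (35 + 24) * 800
= 24 / 59 * 800
= 325.4 microstrain

325.4


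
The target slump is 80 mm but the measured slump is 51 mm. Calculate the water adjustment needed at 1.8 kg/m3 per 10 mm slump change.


Difference = 80 - 51 = 29 mm
Water adjustment = 29 * 1.8 / 10 = 5.2 kg/m3

5.2


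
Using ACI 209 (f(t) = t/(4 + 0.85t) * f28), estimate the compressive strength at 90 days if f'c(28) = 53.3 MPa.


f(90) = 90 / (4 + 0.85 * 90) * 53.3
= 90 / 80.5 * 53.3
= 59.59 MPa

59.59


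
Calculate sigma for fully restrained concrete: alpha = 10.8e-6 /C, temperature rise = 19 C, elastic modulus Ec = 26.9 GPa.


sigma = alpha * dT * Ec
= 10.8e-6 * 19 * 26.9 * 1000
= 5.52 MPa

5.52


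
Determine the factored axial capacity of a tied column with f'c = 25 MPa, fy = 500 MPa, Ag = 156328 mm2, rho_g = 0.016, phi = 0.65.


Ast = rho * Ag = 0.016 * 156328 = 2501.248 mm2
phi*Pn = 0.65 * 0.80 * (0.85 * 25 * (156328 - 2501.248) + 500 * 2501.248) / 1000
= 2350.11 kN

2350.11


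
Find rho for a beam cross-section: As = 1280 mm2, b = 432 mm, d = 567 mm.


rho = As / (b * d)
= 1280 / (432 * 567)
= 0.0052

0.0052


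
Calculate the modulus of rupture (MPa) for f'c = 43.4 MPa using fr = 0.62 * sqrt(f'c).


fr = 0.62 * sqrt(43.4)
= 4.084 MPa

4.084


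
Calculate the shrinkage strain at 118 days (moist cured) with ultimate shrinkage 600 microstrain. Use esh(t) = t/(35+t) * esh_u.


esh(118) = 118 / (35 + 118) * 600
= 118 / 153 * 600
= 462.7 microstrain

462.7


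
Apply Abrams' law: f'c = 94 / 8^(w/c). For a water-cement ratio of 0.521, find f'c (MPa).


f'c = 94 / 8^0.521
= 94 / 2.955
= 31.81 MPa

31.81


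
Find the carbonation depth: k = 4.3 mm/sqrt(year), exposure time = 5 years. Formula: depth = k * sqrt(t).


depth = k * sqrt(t)
= 4.3 * sqrt(5)
= 9.62 mm

9.62


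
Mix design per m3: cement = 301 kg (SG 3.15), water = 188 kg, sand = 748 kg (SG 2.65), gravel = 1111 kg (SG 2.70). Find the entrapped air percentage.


Vol cement = 301 / (3.15 * 1000) = 0.095556 m3
Vol water = 188 / 1000 = 0.188 m3
Vol sand = 748 / (2.65 * 1000) = 0.282264 m3
Vol gravel = 1111 / (2.70 * 1000) = 0.411481 m3
Total solid + water volume = 0.977301 m3
Air = (1 - 0.977301) * 100 = 2.27%

2.27


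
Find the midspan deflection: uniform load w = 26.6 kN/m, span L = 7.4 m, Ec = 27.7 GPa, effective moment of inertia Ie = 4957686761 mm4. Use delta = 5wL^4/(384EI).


Convert: L = 7.4 m = 7400 mm, Ec = 27.7 GPa = 27700 MPa
delta = 5 * 26.6 * 7400^4 / (384 * 27700 * 4957686761)
= 7.56 mm

7.56


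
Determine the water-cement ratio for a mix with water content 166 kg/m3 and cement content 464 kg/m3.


w/c = water / cement
w/c = 166 / 464 = 0.358

0.358


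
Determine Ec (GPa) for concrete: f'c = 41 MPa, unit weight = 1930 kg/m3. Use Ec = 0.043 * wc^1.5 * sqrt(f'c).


Ec = 0.043 * 1930^1.5 * sqrt(41) / 1000
= 23.35 GPa

23.35


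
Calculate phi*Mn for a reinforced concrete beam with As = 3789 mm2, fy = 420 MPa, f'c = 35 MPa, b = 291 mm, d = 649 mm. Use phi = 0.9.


a = As * fy / (0.85 * f'c * b)
= 3789 * 420 / (0.85 * 35 * 291)
= 183.8205 mm
Mn = As * fy * (d - a/2) / 10^6
= 886.5415 kN-m
phi*Mn = 0.9 * 886.5415 = 797.89 kN-m

797.89


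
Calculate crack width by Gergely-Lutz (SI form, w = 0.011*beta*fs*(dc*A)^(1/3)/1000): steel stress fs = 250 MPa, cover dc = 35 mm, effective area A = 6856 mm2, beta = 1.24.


w = 0.011 * beta * fs * (dc * A)^(1/3) / 1000
= 0.011 * 1.24 * 250 * (35 * 6856)^(1/3) / 1000
= 0.212 mm

0.212


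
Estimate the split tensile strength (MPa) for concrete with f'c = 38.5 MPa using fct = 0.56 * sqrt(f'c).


fct = 0.56 * sqrt(38.5)
= 0.56 * 6.205
= 3.475 MPa

3.475


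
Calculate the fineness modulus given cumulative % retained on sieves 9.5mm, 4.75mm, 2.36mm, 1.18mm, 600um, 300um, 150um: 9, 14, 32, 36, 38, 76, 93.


FM = sum(cumulative % retained) / 100
= 298 / 100
= 2.98

2.98


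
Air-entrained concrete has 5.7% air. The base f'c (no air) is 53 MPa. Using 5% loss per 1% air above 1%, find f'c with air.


Strength loss = (5.7 - 1) * 5 = 23.5%
f'c = 53 * (1 - 23.5/100)
= 40.55 MPa

40.55


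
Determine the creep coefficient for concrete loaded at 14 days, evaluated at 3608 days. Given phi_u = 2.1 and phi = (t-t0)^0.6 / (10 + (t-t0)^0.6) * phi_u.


dt = 3608 - 14 = 3594
phi = 3594^0.6 / (10 + 3594^0.6) * 2.1
= 1.956

1.956


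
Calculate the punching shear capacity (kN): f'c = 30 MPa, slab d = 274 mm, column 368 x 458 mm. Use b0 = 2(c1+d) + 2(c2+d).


b0 = 2*(368 + 274) + 2*(458 + 274) = 2748 mm
Vc = 0.33 * sqrt(30) * 2748 * 274 / 1000
= 1360.95 kN

1360.95


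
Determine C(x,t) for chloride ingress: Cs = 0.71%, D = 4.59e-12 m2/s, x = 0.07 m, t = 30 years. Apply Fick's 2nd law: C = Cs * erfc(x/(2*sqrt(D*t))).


t_seconds = 30 * 365.25 * 24 * 3600 = 946728000.0 s
arg = 0.07 / (2 * sqrt(4.59e-12 * 946728000.0))
= 0.5309
erfc(0.5309) = 0.4527
C = 0.71 * 0.4527 = 0.3214%

0.3214


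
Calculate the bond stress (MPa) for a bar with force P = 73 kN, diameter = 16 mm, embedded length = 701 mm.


u = P / (pi * db * ld)
= 73 * 1000 / (pi * 16 * 701)
= 2.072 MPa

2.072


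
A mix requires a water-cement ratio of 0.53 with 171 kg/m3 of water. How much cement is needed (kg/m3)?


Cement = water / (w/c)
= 171 / 0.53
= 322.6 kg/m3

322.6


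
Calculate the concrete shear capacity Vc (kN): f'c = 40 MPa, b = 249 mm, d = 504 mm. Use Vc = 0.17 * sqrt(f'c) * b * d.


Vc = 0.17 * sqrt(40) * 249 * 504 / 1000
= 134.93 kN

134.93


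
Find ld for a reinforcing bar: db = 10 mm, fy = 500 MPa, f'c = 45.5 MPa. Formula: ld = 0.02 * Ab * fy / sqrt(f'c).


Ab = pi * 10^2 / 4 = 78.54 mm2
ld = 0.02 * 78.54 * 500 / sqrt(45.5)
= 116.4 mm

116.4


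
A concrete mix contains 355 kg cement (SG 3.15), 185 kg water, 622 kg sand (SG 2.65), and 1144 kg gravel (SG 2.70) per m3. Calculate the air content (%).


Vol cement = 355 / (3.15 * 1000) = 0.112698 m3
Vol water = 185 / 1000 = 0.185 m3
Vol sand = 622 / (2.65 * 1000) = 0.234717 m3
Vol gravel = 1144 / (2.70 * 1000) = 0.423704 m3
Total solid + water volume = 0.956119 m3
Air = (1 - 0.956119) * 100 = 4.39%

4.39


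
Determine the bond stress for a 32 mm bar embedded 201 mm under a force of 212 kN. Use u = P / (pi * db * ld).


u = P / (pi * db * ld)
= 212 * 1000 / (pi * 32 * 201)
= 10.492 MPa

10.492


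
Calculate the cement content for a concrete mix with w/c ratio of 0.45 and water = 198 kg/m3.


Cement = water / (w/c)
= 198 / 0.45
= 440.0 kg/m3

440.0


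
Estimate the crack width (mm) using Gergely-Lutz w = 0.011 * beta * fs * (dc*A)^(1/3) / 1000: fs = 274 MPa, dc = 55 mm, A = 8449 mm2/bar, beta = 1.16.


w = 0.011 * beta * fs * (dc * A)^(1/3) / 1000
= 0.011 * 1.16 * 274 * (55 * 8449)^(1/3) / 1000
= 0.271 mm

0.271


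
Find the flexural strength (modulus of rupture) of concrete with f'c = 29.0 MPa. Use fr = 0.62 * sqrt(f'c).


fr = 0.62 * sqrt(29.0)
= 3.339 MPa

3.339


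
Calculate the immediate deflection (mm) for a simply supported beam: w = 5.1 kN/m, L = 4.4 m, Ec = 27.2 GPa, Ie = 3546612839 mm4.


Convert: L = 4.4 m = 4400 mm, Ec = 27.2 GPa = 27200 MPa
delta = 5 * 5.1 * 4400^4 / (384 * 27200 * 3546612839)
= 0.26 mm

0.26


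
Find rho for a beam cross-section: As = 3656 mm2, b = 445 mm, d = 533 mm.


rho = As / (b * d)
= 3656 / (445 * 533)
= 0.0154

0.0154


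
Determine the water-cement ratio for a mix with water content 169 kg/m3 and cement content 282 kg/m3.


w/c = water / cement
w/c = 169 / 282 = 0.599

0.599


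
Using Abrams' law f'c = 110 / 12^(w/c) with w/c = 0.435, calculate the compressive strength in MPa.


f'c = 110 / 12^0.435
= 110 / 2.947
= 37.32 MPa

37.32


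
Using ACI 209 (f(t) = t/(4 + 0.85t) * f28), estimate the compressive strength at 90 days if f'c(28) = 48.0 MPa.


f(90) = 90 / (4 + 0.85 * 90) * 48.0
= 90 / 80.5 * 48.0
= 53.66 MPa

53.66


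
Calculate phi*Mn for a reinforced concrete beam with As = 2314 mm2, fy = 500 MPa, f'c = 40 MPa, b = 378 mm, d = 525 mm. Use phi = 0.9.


a = As * fy / (0.85 * f'c * b)
= 2314 * 500 / (0.85 * 40 * 378)
= 90.0249 mm
Mn = As * fy * (d - a/2) / 10^6
= 555.3456 kN-m
phi*Mn = 0.9 * 555.3456 = 499.81 kN-m

499.81


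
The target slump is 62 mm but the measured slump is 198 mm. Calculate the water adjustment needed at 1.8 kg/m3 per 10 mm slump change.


Difference = 62 - 198 = -136 mm
Water adjustment = -136 * 1.8 / 10 = -24.5 kg/m3

-24.5


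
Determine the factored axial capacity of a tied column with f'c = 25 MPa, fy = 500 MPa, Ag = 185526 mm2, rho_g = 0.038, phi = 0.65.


Ast = rho * Ag = 0.038 * 185526 = 7049.988 mm2
phi*Pn = 0.65 * 0.80 * (0.85 * 25 * (185526 - 7049.988) + 500 * 7049.988) / 1000
= 3805.16 kN

3805.16


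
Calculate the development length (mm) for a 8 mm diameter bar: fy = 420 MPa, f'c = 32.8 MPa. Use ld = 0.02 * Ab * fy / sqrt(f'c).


Ab = pi * 8^2 / 4 = 50.265 mm2
ld = 0.02 * 50.265 * 420 / sqrt(32.8)
= 73.7 mm

73.7


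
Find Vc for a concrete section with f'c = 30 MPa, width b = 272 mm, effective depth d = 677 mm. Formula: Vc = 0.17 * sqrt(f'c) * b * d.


Vc = 0.17 * sqrt(30) * 272 * 677 / 1000
= 171.46 kN

171.46


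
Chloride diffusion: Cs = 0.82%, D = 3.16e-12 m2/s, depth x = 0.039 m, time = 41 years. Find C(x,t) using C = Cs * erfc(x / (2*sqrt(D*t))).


t_seconds = 41 * 365.25 * 24 * 3600 = 1293861600.0 s
arg = 0.039 / (2 * sqrt(3.16e-12 * 1293861600.0))
= 0.305
erfc(0.305) = 0.6663
C = 0.82 * 0.6663 = 0.5463%

0.5463


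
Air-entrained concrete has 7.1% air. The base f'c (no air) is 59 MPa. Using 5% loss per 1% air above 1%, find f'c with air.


Strength loss = (7.1 - 1) * 5 = 30.5%
f'c = 59 * (1 - 30.5/100)
= 41.01 MPa

41.01


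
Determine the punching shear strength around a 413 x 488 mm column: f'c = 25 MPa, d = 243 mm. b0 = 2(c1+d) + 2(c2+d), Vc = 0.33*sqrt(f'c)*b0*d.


b0 = 2*(413 + 243) + 2*(488 + 243) = 2774 mm
Vc = 0.33 * sqrt(25) * 2774 * 243 / 1000
= 1112.24 kN

1112.24


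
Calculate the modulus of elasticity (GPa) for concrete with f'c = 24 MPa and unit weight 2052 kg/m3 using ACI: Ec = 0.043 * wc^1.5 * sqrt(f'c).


Ec = 0.043 * 2052^1.5 * sqrt(24) / 1000
= 19.58 GPa

19.58


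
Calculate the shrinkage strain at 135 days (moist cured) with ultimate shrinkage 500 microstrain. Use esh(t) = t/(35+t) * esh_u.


esh(135) = 135 / (35 + 135) * 500
= 135 / 170 * 500
= 397.1 microstrain

397.1


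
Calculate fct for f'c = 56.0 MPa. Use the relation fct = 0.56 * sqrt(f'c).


fct = 0.56 * sqrt(56.0)
= 0.56 * 7.483
= 4.191 MPa

4.191


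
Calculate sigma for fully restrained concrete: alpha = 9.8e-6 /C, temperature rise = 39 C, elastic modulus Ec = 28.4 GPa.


sigma = alpha * dT * Ec
= 9.8e-6 * 39 * 28.4 * 1000
= 10.854 MPa

10.854


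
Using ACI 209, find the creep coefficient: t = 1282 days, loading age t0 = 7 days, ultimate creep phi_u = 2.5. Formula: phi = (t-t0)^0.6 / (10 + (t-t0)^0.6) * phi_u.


dt = 1282 - 7 = 1275
phi = 1275^0.6 / (10 + 1275^0.6) * 2.5
= 2.199

2.199


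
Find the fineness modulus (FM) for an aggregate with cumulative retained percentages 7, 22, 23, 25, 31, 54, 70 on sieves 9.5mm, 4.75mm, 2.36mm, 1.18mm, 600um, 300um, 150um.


FM = sum(cumulative % retained) / 100
= 232 / 100
= 2.32

2.32


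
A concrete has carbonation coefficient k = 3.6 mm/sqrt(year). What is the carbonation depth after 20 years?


depth = k * sqrt(t)
= 3.6 * sqrt(20)
= 16.1 mm

16.1


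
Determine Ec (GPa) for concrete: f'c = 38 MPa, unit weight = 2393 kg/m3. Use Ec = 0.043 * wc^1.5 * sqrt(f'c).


Ec = 0.043 * 2393^1.5 * sqrt(38) / 1000
= 31.03 GPa

31.03


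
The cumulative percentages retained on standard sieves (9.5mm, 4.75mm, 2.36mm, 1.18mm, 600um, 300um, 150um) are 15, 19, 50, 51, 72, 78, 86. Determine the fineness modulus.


FM = sum(cumulative % retained) / 100
= 371 / 100
= 3.71

3.71


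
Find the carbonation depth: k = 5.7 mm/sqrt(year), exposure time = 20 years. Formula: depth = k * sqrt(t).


depth = k * sqrt(t)
= 5.7 * sqrt(20)
= 25.49 mm

25.49


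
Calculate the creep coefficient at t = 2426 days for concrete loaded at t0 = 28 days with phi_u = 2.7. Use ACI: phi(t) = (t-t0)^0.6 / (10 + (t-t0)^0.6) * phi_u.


dt = 2426 - 28 = 2398
phi = 2398^0.6 / (10 + 2398^0.6) * 2.7
= 2.469

2.469


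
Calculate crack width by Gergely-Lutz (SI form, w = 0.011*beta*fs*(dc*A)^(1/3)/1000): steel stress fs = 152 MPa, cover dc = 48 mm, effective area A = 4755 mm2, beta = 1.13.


w = 0.011 * beta * fs * (dc * A)^(1/3) / 1000
= 0.011 * 1.13 * 152 * (48 * 4755)^(1/3) / 1000
= 0.115 mm

0.115


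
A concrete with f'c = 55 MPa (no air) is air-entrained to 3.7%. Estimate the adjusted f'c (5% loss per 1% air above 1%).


Strength loss = (3.7 - 1) * 5 = 13.5%
f'c = 55 * (1 - 13.5/100)
= 47.58 MPa

47.58


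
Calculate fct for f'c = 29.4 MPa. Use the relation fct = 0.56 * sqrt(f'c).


fct = 0.56 * sqrt(29.4)
= 0.56 * 5.422
= 3.036 MPa

3.036


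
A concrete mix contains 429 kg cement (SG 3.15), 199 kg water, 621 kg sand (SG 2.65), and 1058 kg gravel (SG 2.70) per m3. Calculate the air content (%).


Vol cement = 429 / (3.15 * 1000) = 0.13619 m3
Vol water = 199 / 1000 = 0.199 m3
Vol sand = 621 / (2.65 * 1000) = 0.23434 m3
Vol gravel = 1058 / (2.70 * 1000) = 0.391852 m3
Total solid + water volume = 0.961382 m3
Air = (1 - 0.961382) * 100 = 3.86%

3.86


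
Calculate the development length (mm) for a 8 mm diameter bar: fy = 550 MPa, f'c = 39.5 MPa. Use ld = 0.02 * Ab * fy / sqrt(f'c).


Ab = pi * 8^2 / 4 = 50.265 mm2
ld = 0.02 * 50.265 * 550 / sqrt(39.5)
= 88.0 mm

88.0


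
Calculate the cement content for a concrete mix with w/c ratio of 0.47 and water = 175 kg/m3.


Cement = water / (w/c)
= 175 / 0.47
= 372.3 kg/m3

372.3


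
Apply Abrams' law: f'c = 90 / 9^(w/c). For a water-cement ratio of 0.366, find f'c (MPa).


f'c = 90 / 9^0.366
= 90 / 2.235
= 40.27 MPa

40.27


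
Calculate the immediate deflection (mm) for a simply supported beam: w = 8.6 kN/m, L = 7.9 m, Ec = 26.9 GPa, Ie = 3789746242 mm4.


Convert: L = 7.9 m = 7900 mm, Ec = 26.9 GPa = 26900 MPa
delta = 5 * 8.6 * 7900^4 / (384 * 26900 * 3789746242)
= 4.28 mm

4.28


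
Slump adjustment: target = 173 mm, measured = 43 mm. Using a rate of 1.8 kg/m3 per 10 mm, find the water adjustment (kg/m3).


Difference = 173 - 43 = 130 mm
Water adjustment = 130 * 1.8 / 10 = 23.4 kg/m3

23.4


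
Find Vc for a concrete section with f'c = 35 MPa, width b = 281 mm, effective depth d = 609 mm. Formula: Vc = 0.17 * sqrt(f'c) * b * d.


Vc = 0.17 * sqrt(35) * 281 * 609 / 1000
= 172.11 kN

172.11


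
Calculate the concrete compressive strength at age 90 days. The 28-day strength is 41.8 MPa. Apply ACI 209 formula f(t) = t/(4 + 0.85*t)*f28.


f(90) = 90 / (4 + 0.85 * 90) * 41.8
= 90 / 80.5 * 41.8
= 46.73 MPa

46.73


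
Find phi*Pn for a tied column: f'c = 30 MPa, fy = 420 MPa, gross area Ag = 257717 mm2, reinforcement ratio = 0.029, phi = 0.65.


Ast = rho * Ag = 0.029 * 257717 = 7473.793 mm2
phi*Pn = 0.65 * 0.80 * (0.85 * 30 * (257717 - 7473.793) + 420 * 7473.793) / 1000
= 4950.5 kN

4950.5


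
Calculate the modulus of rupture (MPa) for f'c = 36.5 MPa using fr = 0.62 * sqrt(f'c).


fr = 0.62 * sqrt(36.5)
= 3.746 MPa

3.746


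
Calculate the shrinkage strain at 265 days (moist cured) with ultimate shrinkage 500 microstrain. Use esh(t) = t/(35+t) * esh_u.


esh(265) = 265 / (35 + 265) * 500
= 265 / 300 * 500
= 441.7 microstrain

441.7


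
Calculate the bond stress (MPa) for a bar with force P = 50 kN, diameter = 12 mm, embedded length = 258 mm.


u = P / (pi * db * ld)
= 50 * 1000 / (pi * 12 * 258)
= 5.141 MPa

5.141


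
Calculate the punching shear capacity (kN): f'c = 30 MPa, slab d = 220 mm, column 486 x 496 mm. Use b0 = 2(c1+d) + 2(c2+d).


b0 = 2*(486 + 220) + 2*(496 + 220) = 2844 mm
Vc = 0.33 * sqrt(30) * 2844 * 220 / 1000
= 1130.91 kN

1130.91


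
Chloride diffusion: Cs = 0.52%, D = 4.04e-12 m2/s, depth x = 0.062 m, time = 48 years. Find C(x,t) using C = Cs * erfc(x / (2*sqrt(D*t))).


t_seconds = 48 * 365.25 * 24 * 3600 = 1514764800.0 s
arg = 0.062 / (2 * sqrt(4.04e-12 * 1514764800.0))
= 0.3963
erfc(0.3963) = 0.5752
C = 0.52 * 0.5752 = 0.2991%

0.2991


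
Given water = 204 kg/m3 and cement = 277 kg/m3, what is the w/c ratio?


w/c = water / cement
w/c = 204 / 277 = 0.736

0.736


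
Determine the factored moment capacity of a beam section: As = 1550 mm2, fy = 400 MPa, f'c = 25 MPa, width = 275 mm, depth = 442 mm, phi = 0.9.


a = As * fy / (0.85 * f'c * b)
= 1550 * 400 / (0.85 * 25 * 275)
= 106.0963 mm
Mn = As * fy * (d - a/2) / 10^6
= 241.1502 kN-m
phi*Mn = 0.9 * 241.1502 = 217.04 kN-m

217.04


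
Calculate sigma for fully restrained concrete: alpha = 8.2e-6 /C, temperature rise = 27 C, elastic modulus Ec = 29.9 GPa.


sigma = alpha * dT * Ec
= 8.2e-6 * 27 * 29.9 * 1000
= 6.62 MPa

6.62


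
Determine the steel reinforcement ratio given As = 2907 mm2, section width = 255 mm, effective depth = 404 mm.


rho = As / (b * d)
= 2907 / (255 * 404)
= 0.0282

0.0282


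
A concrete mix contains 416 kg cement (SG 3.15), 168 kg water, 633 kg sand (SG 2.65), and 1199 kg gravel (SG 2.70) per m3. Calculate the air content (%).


Vol cement = 416 / (3.15 * 1000) = 0.132063 m3
Vol water = 168 / 1000 = 0.168 m3
Vol sand = 633 / (2.65 * 1000) = 0.238868 m3
Vol gravel = 1199 / (2.70 * 1000) = 0.444074 m3
Total solid + water volume = 0.983005 m3
Air = (1 - 0.983005) * 100 = 1.7%

1.7


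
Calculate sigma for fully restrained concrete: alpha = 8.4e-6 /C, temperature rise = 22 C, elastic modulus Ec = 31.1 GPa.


sigma = alpha * dT * Ec
= 8.4e-6 * 22 * 31.1 * 1000
= 5.747 MPa

5.747


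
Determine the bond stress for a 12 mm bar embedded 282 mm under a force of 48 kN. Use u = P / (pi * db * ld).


u = P / (pi * db * ld)
= 48 * 1000 / (pi * 12 * 282)
= 4.515 MPa

4.515


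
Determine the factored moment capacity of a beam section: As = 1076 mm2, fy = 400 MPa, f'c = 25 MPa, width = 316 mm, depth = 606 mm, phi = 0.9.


a = As * fy / (0.85 * f'c * b)
= 1076 * 400 / (0.85 * 25 * 316)
= 64.0953 mm
Mn = As * fy * (d - a/2) / 10^6
= 247.0291 kN-m
phi*Mn = 0.9 * 247.0291 = 222.33 kN-m

222.33


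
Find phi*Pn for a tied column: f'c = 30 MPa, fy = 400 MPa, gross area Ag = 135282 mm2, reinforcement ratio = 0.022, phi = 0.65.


Ast = rho * Ag = 0.022 * 135282 = 2976.204 mm2
phi*Pn = 0.65 * 0.80 * (0.85 * 30 * (135282 - 2976.204) + 400 * 2976.204) / 1000
= 2373.43 kN

2373.43


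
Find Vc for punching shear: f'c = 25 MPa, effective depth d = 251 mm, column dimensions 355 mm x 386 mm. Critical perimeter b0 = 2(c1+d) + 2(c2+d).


b0 = 2*(355 + 251) + 2*(386 + 251) = 2486 mm
Vc = 0.33 * sqrt(25) * 2486 * 251 / 1000
= 1029.58 kN

1029.58


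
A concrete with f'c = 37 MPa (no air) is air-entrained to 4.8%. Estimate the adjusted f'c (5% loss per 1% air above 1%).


Strength loss = (4.8 - 1) * 5 = 19.0%
f'c = 37 * (1 - 19.0/100)
= 29.97 MPa

29.97


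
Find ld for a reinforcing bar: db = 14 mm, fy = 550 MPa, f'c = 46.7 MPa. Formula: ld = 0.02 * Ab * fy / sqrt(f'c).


Ab = pi * 14^2 / 4 = 153.938 mm2
ld = 0.02 * 153.938 * 550 / sqrt(46.7)
= 247.8 mm

247.8


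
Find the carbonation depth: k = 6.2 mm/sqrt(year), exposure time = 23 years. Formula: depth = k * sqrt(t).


depth = k * sqrt(t)
= 6.2 * sqrt(23)
= 29.73 mm

29.73


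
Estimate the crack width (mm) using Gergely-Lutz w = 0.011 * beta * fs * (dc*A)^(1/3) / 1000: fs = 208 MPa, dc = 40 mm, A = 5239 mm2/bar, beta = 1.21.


w = 0.011 * beta * fs * (dc * A)^(1/3) / 1000
= 0.011 * 1.21 * 208 * (40 * 5239)^(1/3) / 1000
= 0.164 mm

0.164


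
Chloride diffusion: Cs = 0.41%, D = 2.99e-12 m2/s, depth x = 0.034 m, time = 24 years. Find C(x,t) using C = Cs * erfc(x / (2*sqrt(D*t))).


t_seconds = 24 * 365.25 * 24 * 3600 = 757382400.0 s
arg = 0.034 / (2 * sqrt(2.99e-12 * 757382400.0))
= 0.3572
erfc(0.3572) = 0.6134
C = 0.41 * 0.6134 = 0.2515%

0.2515


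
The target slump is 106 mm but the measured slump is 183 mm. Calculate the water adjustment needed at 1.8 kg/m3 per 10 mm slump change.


Difference = 106 - 183 = -77 mm
Water adjustment = -77 * 1.8 / 10 = -13.9 kg/m3

-13.9


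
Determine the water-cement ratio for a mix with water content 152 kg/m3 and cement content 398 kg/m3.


w/c = water / cement
w/c = 152 / 398 = 0.382

0.382


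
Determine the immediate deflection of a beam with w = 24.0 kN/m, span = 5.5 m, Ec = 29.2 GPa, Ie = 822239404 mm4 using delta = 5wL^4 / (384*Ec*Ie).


Convert: L = 5.5 m = 5500 mm, Ec = 29.2 GPa = 29200 MPa
delta = 5 * 24.0 * 5500^4 / (384 * 29200 * 822239404)
= 11.91 mm

11.91


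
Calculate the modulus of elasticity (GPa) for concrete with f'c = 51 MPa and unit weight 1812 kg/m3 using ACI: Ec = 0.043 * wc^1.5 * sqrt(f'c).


Ec = 0.043 * 1812^1.5 * sqrt(51) / 1000
= 23.69 GPa

23.69


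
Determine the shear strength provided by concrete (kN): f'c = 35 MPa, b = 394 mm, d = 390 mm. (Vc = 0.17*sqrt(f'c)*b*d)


Vc = 0.17 * sqrt(35) * 394 * 390 / 1000
= 154.54 kN

154.54


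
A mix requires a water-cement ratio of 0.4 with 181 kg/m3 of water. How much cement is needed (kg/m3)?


Cement = water / (w/c)
= 181 / 0.4
= 452.5 kg/m3

452.5


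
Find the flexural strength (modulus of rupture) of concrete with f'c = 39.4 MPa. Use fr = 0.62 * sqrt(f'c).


fr = 0.62 * sqrt(39.4)
= 3.892 MPa

3.892


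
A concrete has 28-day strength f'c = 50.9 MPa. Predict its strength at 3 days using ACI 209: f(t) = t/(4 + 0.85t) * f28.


f(3) = 3 / (4 + 0.85 * 3) * 50.9
= 3 / 6.55 * 50.9
= 23.31 MPa

23.31


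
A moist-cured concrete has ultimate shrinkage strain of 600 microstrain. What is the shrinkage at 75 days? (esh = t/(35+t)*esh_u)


esh(75) = 75 / (35 + 75) * 600
= 75 / 110 * 600
= 409.1 microstrain

409.1


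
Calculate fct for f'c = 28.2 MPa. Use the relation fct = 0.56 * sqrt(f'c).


fct = 0.56 * sqrt(28.2)
= 0.56 * 5.31
= 2.974 MPa

2.974


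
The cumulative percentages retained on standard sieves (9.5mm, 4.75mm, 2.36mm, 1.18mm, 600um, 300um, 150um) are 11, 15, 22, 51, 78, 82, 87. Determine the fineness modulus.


FM = sum(cumulative % retained) / 100
= 346 / 100
= 3.46

3.46


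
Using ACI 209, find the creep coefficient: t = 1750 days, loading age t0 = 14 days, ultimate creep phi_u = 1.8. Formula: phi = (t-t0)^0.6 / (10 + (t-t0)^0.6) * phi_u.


dt = 1750 - 14 = 1736
phi = 1736^0.6 / (10 + 1736^0.6) * 1.8
= 1.616

1.616


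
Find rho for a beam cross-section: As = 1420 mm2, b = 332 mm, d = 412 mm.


rho = As / (b * d)
= 1420 / (332 * 412)
= 0.0104

0.0104


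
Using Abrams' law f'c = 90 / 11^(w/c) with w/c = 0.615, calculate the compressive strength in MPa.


f'c = 90 / 11^0.615
= 90 / 4.37
= 20.6 MPa

20.6


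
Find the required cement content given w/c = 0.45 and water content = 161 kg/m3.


Cement = water / (w/c)
= 161 / 0.45
= 357.8 kg/m3

357.8


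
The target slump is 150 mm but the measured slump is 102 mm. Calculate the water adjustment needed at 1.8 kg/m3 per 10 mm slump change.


Difference = 150 - 102 = 48 mm
Water adjustment = 48 * 1.8 / 10 = 8.6 kg/m3

8.6


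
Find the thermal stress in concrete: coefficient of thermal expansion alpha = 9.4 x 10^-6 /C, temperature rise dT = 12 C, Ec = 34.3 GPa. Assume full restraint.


sigma = alpha * dT * Ec
= 9.4e-6 * 12 * 34.3 * 1000
= 3.869 MPa

3.869


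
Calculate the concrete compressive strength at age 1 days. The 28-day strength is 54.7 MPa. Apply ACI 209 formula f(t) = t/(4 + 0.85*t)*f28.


f(1) = 1 / (4 + 0.85 * 1) * 54.7
= 1 / 4.85 * 54.7
= 11.28 MPa

11.28


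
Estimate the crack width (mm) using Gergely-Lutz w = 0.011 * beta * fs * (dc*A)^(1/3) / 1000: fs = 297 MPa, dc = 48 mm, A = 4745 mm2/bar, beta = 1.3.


w = 0.011 * beta * fs * (dc * A)^(1/3) / 1000
= 0.011 * 1.3 * 297 * (48 * 4745)^(1/3) / 1000
= 0.259 mm

0.259


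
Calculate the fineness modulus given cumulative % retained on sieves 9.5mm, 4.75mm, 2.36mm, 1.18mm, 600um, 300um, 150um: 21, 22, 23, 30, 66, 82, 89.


FM = sum(cumulative % retained) / 100
= 333 / 100
= 3.33

3.33


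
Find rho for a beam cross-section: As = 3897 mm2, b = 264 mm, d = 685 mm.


rho = As / (b * d)
= 3897 / (264 * 685)
= 0.0215

0.0215


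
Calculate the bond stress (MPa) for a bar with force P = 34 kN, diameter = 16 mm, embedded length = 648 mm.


u = P / (pi * db * ld)
= 34 * 1000 / (pi * 16 * 648)
= 1.044 MPa

1.044


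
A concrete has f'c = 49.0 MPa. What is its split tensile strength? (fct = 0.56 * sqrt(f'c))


fct = 0.56 * sqrt(49.0)
= 0.56 * 7.0
= 3.92 MPa

3.92


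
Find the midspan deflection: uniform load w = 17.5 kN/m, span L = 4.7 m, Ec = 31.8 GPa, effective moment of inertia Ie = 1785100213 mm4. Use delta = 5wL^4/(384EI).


Convert: L = 4.7 m = 4700 mm, Ec = 31.8 GPa = 31800 MPa
delta = 5 * 17.5 * 4700^4 / (384 * 31800 * 1785100213)
= 1.96 mm

1.96


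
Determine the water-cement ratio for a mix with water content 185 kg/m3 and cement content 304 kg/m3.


w/c = water / cement
w/c = 185 / 304 = 0.609

0.609


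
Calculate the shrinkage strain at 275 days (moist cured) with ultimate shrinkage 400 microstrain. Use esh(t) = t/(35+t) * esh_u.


esh(275) = 275 / (35 + 275) * 400
= 275 / 310 * 400
= 354.8 microstrain

354.8


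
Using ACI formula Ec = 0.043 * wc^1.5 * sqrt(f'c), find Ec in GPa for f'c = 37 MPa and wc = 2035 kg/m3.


Ec = 0.043 * 2035^1.5 * sqrt(37) / 1000
= 24.01 GPa

24.01


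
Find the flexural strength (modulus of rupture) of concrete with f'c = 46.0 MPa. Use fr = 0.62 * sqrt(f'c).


fr = 0.62 * sqrt(46.0)
= 4.205 MPa

4.205


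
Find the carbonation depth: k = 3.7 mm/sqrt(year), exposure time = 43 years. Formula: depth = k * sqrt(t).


depth = k * sqrt(t)
= 3.7 * sqrt(43)
= 24.26 mm

24.26


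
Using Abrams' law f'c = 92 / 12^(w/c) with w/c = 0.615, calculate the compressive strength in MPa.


f'c = 92 / 12^0.615
= 92 / 4.61
= 19.96 MPa

19.96


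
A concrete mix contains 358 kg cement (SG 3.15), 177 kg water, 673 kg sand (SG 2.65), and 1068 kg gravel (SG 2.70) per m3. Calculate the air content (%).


Vol cement = 358 / (3.15 * 1000) = 0.113651 m3
Vol water = 177 / 1000 = 0.177 m3
Vol sand = 673 / (2.65 * 1000) = 0.253962 m3
Vol gravel = 1068 / (2.70 * 1000) = 0.395556 m3
Total solid + water volume = 0.940169 m3
Air = (1 - 0.940169) * 100 = 5.98%

5.98


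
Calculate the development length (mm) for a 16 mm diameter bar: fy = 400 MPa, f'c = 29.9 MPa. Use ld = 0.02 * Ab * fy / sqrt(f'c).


Ab = pi * 16^2 / 4 = 201.062 mm2
ld = 0.02 * 201.062 * 400 / sqrt(29.9)
= 294.2 mm

294.2


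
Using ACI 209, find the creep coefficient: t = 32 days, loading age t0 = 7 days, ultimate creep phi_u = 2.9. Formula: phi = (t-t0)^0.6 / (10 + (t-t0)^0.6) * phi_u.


dt = 32 - 7 = 25
phi = 25^0.6 / (10 + 25^0.6) * 2.9
= 1.184

1.184


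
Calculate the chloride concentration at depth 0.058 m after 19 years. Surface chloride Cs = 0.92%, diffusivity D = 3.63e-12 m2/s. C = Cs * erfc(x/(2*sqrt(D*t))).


t_seconds = 19 * 365.25 * 24 * 3600 = 599594400.0 s
arg = 0.058 / (2 * sqrt(3.63e-12 * 599594400.0))
= 0.6216
erfc(0.6216) = 0.3794
C = 0.92 * 0.3794 = 0.349%

0.349


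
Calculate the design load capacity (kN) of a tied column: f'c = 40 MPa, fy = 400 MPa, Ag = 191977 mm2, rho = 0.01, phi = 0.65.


Ast = rho * Ag = 0.01 * 191977 = 1919.77 mm2
phi*Pn = 0.65 * 0.80 * (0.85 * 40 * (191977 - 1919.77) + 400 * 1919.77) / 1000
= 3759.52 kN

3759.52


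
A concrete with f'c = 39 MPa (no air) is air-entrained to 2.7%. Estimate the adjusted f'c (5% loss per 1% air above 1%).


Strength loss = (2.7 - 1) * 5 = 8.5%
f'c = 39 * (1 - 8.5/100)
= 35.69 MPa

35.69


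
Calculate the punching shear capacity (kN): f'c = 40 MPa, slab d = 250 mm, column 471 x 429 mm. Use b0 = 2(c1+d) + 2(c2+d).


b0 = 2*(471 + 250) + 2*(429 + 250) = 2800 mm
Vc = 0.33 * sqrt(40) * 2800 * 250 / 1000
= 1460.97 kN

1460.97


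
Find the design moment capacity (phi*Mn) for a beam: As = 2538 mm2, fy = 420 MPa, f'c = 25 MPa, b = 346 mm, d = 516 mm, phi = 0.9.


a = As * fy / (0.85 * f'c * b)
= 2538 * 420 / (0.85 * 25 * 346)
= 144.9793 mm
Mn = As * fy * (d - a/2) / 10^6
= 472.7643 kN-m
phi*Mn = 0.9 * 472.7643 = 425.49 kN-m

425.49


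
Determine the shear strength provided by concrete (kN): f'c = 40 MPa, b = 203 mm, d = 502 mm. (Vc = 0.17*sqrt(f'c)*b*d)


Vc = 0.17 * sqrt(40) * 203 * 502 / 1000
= 109.57 kN

109.57
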